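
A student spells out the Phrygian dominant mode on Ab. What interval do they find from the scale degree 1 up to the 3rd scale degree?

major third

Ab phrygian dominant: Ab Bbb C Db Eb Fb Gb.
That puts Ab below C.
Ab up to C spans 3 letter names and 4 semitones — a major third.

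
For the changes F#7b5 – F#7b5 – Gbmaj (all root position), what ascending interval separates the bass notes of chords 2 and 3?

The roots are F# and Gb.
F# up to Gb is 0 semitones, a whole step narrower than a major second, so the interval is diminished.

diminished second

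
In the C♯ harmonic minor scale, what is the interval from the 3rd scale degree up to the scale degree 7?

A5

Spelling the C♯ harmonic minor scale: C♯ D♯ E F♯ G♯ A B♯.
That puts E below B♯.
From E to B♯: 8 semitones over a fifth = augmented.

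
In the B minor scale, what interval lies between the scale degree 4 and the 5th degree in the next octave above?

B natural minor: B C# D E F# G A.
So we need the interval from E up to F#.
Counting 9 letters and 14 half steps from E gives a major ninth.

major ninth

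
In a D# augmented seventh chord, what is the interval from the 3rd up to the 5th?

major 3rd

D#7#5 (D# augmented seventh) is spelled D#–F##–A##–C#.
3rd = F##; 5th = A##.
Counting 3 letters and 4 half steps from F## gives a major third.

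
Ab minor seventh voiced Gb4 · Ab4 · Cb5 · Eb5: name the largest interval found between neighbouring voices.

Adjacent intervals: Gb4→Ab4 = major second; Ab4→Cb5 = minor third; Cb5→Eb5 = major third.
The largest is Cb5 to Eb5, a major third (4 semitones).

major third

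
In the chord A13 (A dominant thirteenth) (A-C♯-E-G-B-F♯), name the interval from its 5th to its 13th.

major ninth

That puts E below F♯.
From E to F♯ is 14 semitones, exactly the major ninth.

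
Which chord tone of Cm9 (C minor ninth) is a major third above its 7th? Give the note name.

Cm9: C, Eb, G, Bb, D.
The 7th is Bb. A major third above Bb is D.
D is the chord's 9th.

D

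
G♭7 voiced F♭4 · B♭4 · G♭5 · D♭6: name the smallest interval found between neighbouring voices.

Adjacent intervals: F♭4→B♭4 = augmented fourth; B♭4→G♭5 = minor sixth; G♭5→D♭6 = perfect fifth.
The smallest is F♭4 to B♭4, an augmented fourth (6 semitones).

augmented 4th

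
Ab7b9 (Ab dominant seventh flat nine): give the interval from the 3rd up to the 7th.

diminished fifth

The chord tones of Ab7b9 are Ab C Eb Gb Bbb.
3rd = C; 7th = Gb.
From C to Gb: 6 semitones over a fifth = diminished.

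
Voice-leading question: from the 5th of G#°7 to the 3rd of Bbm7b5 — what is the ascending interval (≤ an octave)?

d8

G#°7 has D as its 5th, and Bbm7b5 has Db as its 3rd.
8 letter names make it an octave; at 11 semitones (a half step narrower than perfect) the quality is diminished.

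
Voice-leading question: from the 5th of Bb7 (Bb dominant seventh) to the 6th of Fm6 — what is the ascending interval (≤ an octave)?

M6

Bb7 (Bb dominant seventh) has F as its 5th, and Fm6 has D as its 6th.
F up to D spans 6 letter names and 9 semitones — a major sixth.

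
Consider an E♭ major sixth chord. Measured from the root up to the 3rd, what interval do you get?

The chord tones of E♭ major sixth are E♭-G-B♭-C.
That puts E♭ below G.
E♭ up to G spans 3 letter names and 4 semitones — a major third.

major third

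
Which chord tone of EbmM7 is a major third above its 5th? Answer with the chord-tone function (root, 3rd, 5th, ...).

7th

EbmM7 (Eb minor-major seventh) is spelled Eb–Gb–Bb–D.
The 5th is Bb. A major third above Bb is D.
D is the chord's 7th.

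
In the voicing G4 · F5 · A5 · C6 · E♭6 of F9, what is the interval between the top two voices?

Those voices are C6 and E♭6.
3 letter names make it a third; at 3 semitones (a half step narrower than major) the quality is minor.

m3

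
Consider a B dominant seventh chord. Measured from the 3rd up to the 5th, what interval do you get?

Spelling the chord: B, D#, F#, A.
The 3rd is D# and the 5th is F#.
3 letter names make it a third; at 3 semitones (a half step narrower than major) the quality is minor.

minor third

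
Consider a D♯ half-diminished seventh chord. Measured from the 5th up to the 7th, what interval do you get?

D♯m7b5 is spelled D♯–F♯–A–C♯.
5th = A; 7th = C♯.
Counting 3 letters and 4 half steps from A gives a major third.

M3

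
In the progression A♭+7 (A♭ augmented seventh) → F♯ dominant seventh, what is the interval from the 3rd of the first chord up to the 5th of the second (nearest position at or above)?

augmented unison

A♭+7 (A♭ augmented seventh) has C as its 3rd, and F♯ dominant seventh has C♯ as its 5th.
From C to C♯: 1 semitone over a unison = augmented.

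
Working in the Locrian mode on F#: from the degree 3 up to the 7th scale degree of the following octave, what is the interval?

F# locrian: F# G A B C D E.
The degree 3 is A and the 7th scale degree (up an octave) is E.
From A to E is 19 semitones, exactly the perfect twelfth.

perfect twelfth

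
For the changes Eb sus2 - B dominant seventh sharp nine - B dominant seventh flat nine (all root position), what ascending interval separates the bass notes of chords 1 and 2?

The roots are Eb and B.
5 letter names make it a fifth; at 8 semitones (a half step wider than perfect) the quality is augmented.

augmented fifth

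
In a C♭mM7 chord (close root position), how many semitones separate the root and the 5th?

7

C♭ minor-major seventh: C♭-E𝄫-G♭-B♭.
C♭ to G♭ is a perfect fifth: 7 semitones.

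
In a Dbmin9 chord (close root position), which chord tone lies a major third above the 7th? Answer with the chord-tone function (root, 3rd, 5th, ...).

9th

The chord tones of Dbm9 are Db–Fb–Ab–Cb–Eb.
The 7th is Cb. A major third above Cb is Eb.
Eb is the chord's 9th.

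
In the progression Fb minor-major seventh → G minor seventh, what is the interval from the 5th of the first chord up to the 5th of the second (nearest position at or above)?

augmented 2nd

Fb minor-major seventh has Cb as its 5th, and G minor seventh has D as its 5th.
2 letter names make it a second; at 3 semitones (a half step wider than major) the quality is augmented.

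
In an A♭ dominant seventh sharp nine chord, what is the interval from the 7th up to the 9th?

A♭7#9 is spelled A♭–C–E♭–G♭–B.
7th = G♭; 9th = B.
G♭ up to B is 5 semitones, a half step wider than a major third, so the interval is augmented.

augmented third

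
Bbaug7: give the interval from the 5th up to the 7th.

diminished third

Bbaug7 is spelled Bb–D–F#–Ab.
The 5th is F# and the 7th is Ab.
3 letter names make it a third; at 2 semitones (a whole step narrower than major) the quality is diminished.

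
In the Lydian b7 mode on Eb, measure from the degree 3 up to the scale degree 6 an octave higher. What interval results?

The scale runs Eb F G A Bb C Db.
Degree 3 = G; 6th scale degree (up an octave) = C.
Counting 11 letters and 17 half steps from G gives a perfect eleventh.

perfect eleventh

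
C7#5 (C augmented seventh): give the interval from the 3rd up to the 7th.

diminished fifth

Spelling the chord: C E G# Bb.
That puts E below Bb.
E up to Bb is 6 semitones, a half step narrower than a perfect fifth, so the interval is diminished.
This 3–7 tritone is the characteristic tension at the heart of the dominant sound.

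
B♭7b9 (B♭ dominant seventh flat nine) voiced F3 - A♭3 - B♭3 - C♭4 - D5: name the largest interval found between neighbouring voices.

Adjacent intervals: F3→A♭3 = minor third; A♭3→B♭3 = major second; B♭3→C♭4 = minor second; C♭4→D5 = augmented ninth.
The largest is C♭4 to D5, an augmented ninth (15 semitones).

augmented ninth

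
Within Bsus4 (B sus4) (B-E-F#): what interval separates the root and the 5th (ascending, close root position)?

That puts B below F#.
From B to F# is 7 semitones, exactly the perfect fifth.

perfect fifth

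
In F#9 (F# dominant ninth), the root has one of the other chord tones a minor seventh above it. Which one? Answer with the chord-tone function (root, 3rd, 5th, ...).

Spelling the chord: F#-A#-C#-E-G#.
The root is F#. A minor seventh above F# is E.
E is the chord's 7th.

7th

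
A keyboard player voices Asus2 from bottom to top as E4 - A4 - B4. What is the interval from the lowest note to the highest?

The outer voices are E4 and B4.
From E to B is 7 semitones, exactly the perfect fifth.

perfect 5th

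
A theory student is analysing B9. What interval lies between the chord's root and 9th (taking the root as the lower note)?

B9: B, D#, F#, A, C#.
Root = B; 9th = C#.
B up to C# spans 9 letter names and 14 semitones — a major ninth.

major ninth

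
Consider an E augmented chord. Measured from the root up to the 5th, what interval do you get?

augmented fifth

Eaug (E augmented): E, G#, B#.
The root is E and the 5th is B#.
5 letter names make it a fifth; at 8 semitones (a half step wider than perfect) the quality is augmented.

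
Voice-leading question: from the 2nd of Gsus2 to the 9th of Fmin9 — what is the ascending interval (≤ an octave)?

minor 7th

The 2nd of Gsus2 is A; the 9th of Fmin9 is G.
From A to G: 10 semitones over a seventh = minor.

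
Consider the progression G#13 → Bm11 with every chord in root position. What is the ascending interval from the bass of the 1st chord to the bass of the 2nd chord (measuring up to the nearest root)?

minor 3rd

The roots are G# and B.
From G# to B: 3 semitones over a third = minor.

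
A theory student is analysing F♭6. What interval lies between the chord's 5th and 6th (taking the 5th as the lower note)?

F♭6: F♭, A♭, C♭, D♭.
So we need the interval from C♭ up to D♭.
From C♭ to D♭ is 2 semitones, exactly the major second.

major 2nd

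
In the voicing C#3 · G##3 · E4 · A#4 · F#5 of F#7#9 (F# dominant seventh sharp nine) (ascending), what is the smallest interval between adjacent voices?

augmented fourth

Adjacent intervals: C#3→G##3 = augmented fifth; G##3→E4 = diminished sixth; E4→A#4 = augmented fourth; A#4→F#5 = minor sixth.
The smallest is E4 to A#4, an augmented fourth (6 semitones).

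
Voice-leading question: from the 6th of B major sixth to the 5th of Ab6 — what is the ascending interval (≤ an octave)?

B major sixth has G# as its 6th, and Ab6 has Eb as its 5th.
6 letter names make it a sixth; at 7 semitones (a whole step narrower than major) the quality is diminished.

diminished sixth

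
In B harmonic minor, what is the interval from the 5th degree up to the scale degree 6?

minor second

B harmonic minor: B C♯ D E F♯ G A♯.
That puts F♯ below G.
2 letter names make it a second; at 1 semitone (a half step narrower than major) the quality is minor.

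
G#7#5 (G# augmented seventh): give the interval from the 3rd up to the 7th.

G#+7: G# B# D## F#.
The 3rd is B# and the 7th is F#.
5 letter names make it a fifth; at 6 semitones (a half step narrower than perfect) the quality is diminished.

diminished 5th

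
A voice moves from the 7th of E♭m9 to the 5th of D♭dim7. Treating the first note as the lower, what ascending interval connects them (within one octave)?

diminished fifth

The 7th of E♭m9 is D♭; the 5th of D♭dim7 is A𝄫.
D♭ up to A𝄫 is 6 semitones, a half step narrower than a perfect fifth, so the interval is diminished.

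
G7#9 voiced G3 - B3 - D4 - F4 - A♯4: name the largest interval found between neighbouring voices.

augmented 3rd

Adjacent intervals: G3→B3 = major third; B3→D4 = minor third; D4→F4 = minor third; F4→A♯4 = augmented third.
The largest is F4 to A♯4, an augmented third (5 semitones).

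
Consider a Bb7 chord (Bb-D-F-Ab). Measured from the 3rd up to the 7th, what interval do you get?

diminished fifth

So we need the interval from D up to Ab.
D up to Ab is 6 semitones, a half step narrower than a perfect fifth, so the interval is diminished.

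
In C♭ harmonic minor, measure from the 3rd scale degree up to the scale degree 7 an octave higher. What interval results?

augmented 12th

C♭ harmonic minor: C♭ D♭ E𝄫 F♭ G♭ A𝄫 B♭.
The 3rd scale degree is E𝄫 and the degree 7 (up an octave) is B♭.
From E𝄫 to B♭: 20 semitones over a twelfth = augmented.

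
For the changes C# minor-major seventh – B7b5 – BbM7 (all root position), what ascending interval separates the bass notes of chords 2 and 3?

The roots are B and Bb.
B up to Bb is 11 semitones, a half step narrower than a perfect octave, so the interval is diminished.

d8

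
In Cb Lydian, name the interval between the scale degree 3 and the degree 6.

perfect fourth

Spelling Cb Lydian: Cb Db Eb F Gb Ab Bb.
So we need the interval from Eb up to Ab.
Eb up to Ab spans 4 letter names and 5 semitones — a perfect fourth.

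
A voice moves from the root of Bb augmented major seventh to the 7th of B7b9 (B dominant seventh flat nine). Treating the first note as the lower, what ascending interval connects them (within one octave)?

Bb augmented major seventh has Bb as its root, and B7b9 (B dominant seventh flat nine) has A as its 7th.
Counting 7 letters and 11 half steps from Bb gives a major seventh.

major seventh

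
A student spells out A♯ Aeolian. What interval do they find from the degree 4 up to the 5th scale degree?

M2

A♯ natural minor: A♯ B♯ C♯ D♯ E♯ F♯ G♯.
So we need the interval from D♯ up to E♯.
From D♯ to E♯ is 2 semitones, exactly the major second.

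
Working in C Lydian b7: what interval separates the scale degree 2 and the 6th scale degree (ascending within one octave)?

perfect 5th

Spelling C Lydian b7: C D E F# G A Bb.
Scale degree 2 = D; 6th scale degree = A.
From D to A is 7 semitones, exactly the perfect fifth.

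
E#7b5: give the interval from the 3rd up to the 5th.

diminished 3rd

The chord tones of E#7b5 are E#-G##-B-D#.
3rd = G##; 5th = B.
3 letter names make it a third; at 2 semitones (a whole step narrower than major) the quality is diminished.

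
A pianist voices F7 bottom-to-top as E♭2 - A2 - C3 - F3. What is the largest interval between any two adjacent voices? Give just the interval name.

augmented fourth

Adjacent intervals: E♭2→A2 = augmented fourth; A2→C3 = minor third; C3→F3 = perfect fourth.
The largest is E♭2 to A2, an augmented fourth (6 semitones).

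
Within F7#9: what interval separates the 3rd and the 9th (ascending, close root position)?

The chord tones of F dominant seventh sharp nine are F-A-C-Eb-G#.
The 3rd is A and the 9th is G#.
A up to G# spans 7 letter names and 11 semitones — a major seventh.

major seventh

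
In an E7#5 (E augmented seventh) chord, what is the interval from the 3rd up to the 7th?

diminished fifth

The chord tones of E+7 are E-G#-B#-D.
3rd = G#; 7th = D.
5 letter names make it a fifth; at 6 semitones (a half step narrower than perfect) the quality is diminished.
This 3–7 tritone is the characteristic tension at the heart of the dominant sound.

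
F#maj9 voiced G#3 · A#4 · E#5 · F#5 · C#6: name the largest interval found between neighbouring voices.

Adjacent intervals: G#3→A#4 = major ninth; A#4→E#5 = perfect fifth; E#5→F#5 = minor second; F#5→C#6 = perfect fifth.
The largest is G#3 to A#4, a major ninth (14 semitones).

major ninth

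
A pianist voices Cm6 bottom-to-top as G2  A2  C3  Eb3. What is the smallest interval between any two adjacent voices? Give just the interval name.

Adjacent intervals: G2→A2 = major second; A2→C3 = minor third; C3→Eb3 = minor third.
The smallest is G2 to A2, a major second (2 semitones).

major second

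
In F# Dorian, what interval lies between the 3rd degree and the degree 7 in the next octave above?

The scale runs F# G# A B C# D# E.
3rd degree = A; 7th scale degree (up an octave) = E.
Counting 12 letters and 19 half steps from A gives a perfect twelfth.

perfect twelfth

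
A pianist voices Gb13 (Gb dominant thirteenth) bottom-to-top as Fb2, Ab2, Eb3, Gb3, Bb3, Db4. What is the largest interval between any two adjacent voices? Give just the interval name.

perfect fifth

Adjacent intervals: Fb2→Ab2 = major third; Ab2→Eb3 = perfect fifth; Eb3→Gb3 = minor third; Gb3→Bb3 = major third; Bb3→Db4 = minor third.
The largest is Ab2 to Eb3, a perfect fifth (7 semitones).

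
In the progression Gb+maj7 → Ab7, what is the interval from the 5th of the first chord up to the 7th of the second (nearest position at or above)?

The 5th of Gb+maj7 is D; the 7th of Ab7 is Gb.
D up to Gb is 4 semitones, a half step narrower than a perfect fourth, so the interval is diminished.

diminished 4th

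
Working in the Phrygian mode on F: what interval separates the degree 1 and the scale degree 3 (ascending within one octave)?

minor third

Spelling the Phrygian mode on F: F Gb Ab Bb C Db Eb.
Degree 1 = F; degree 3 = Ab.
3 letter names make it a third; at 3 semitones (a half step narrower than major) the quality is minor.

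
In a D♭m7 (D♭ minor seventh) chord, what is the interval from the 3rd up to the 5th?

The chord tones of D♭m7 (D♭ minor seventh) are D♭–F♭–A♭–C♭.
3rd = F♭; 5th = A♭.
From F♭ to A♭ is 4 semitones, exactly the major third.

M3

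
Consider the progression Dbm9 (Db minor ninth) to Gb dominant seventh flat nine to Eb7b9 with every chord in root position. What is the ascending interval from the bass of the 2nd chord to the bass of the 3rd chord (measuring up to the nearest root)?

The roots are Gb and Eb.
Gb up to Eb spans 6 letter names and 9 semitones — a major sixth.

major sixth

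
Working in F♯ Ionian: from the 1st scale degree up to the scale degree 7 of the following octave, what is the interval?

M14

F♯ major: F♯ G♯ A♯ B C♯ D♯ E♯.
The 1st scale degree is F♯ and the scale degree 7 (up an octave) is E♯.
Counting 14 letters and 23 half steps from F♯ gives a major fourteenth.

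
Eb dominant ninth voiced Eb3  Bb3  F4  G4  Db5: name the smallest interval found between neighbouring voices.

major second

Adjacent intervals: Eb3→Bb3 = perfect fifth; Bb3→F4 = perfect fifth; F4→G4 = major second; G4→Db5 = diminished fifth.
The smallest is F4 to G4, a major second (2 semitones).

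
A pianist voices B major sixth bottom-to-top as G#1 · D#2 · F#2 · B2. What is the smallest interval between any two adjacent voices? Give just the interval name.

Adjacent intervals: G#1→D#2 = perfect fifth; D#2→F#2 = minor third; F#2→B2 = perfect fourth.
The smallest is D#2 to F#2, a minor third (3 semitones).

minor third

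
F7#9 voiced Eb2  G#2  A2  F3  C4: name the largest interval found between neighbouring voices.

minor sixth

Adjacent intervals: Eb2→G#2 = augmented third; G#2→A2 = minor second; A2→F3 = minor sixth; F3→C4 = perfect fifth.
The largest is A2 to F3, a minor sixth (8 semitones).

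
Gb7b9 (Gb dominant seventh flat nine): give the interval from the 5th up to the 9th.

Gb7b9 is spelled Gb, Bb, Db, Fb, Abb.
The 5th is Db and the 9th is Abb.
Db up to Abb is 6 semitones, a half step narrower than a perfect fifth, so the interval is diminished.

diminished fifth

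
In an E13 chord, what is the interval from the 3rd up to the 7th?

diminished fifth

The chord tones of E dominant thirteenth are E–G#–B–D–F#–C#.
The 3rd is G# and the 7th is D.
G# up to D is 6 semitones, a half step narrower than a perfect fifth, so the interval is diminished.
That tritone between 3rd and 7th is what gives the dominant seventh its pull toward resolution.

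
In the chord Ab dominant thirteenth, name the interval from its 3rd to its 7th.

d5

Spelling the chord: Ab-C-Eb-Gb-Bb-F.
3rd = C; 7th = Gb.
C up to Gb is 6 semitones, a half step narrower than a perfect fifth, so the interval is diminished.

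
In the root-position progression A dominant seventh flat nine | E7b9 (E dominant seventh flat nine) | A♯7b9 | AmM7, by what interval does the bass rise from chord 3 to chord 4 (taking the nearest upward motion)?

d8

The roots are A♯ and A.
A♯ up to A is 11 semitones, a half step narrower than a perfect octave, so the interval is diminished.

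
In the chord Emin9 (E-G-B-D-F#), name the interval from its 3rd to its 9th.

major seventh

So we need the interval from G up to F#.
G up to F# spans 7 letter names and 11 semitones — a major seventh.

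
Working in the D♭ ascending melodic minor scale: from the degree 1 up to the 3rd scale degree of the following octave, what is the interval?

minor tenth

D♭ melodic minor: D♭ E♭ F♭ G♭ A♭ B♭ C.
The degree 1 is D♭ and the 3rd scale degree (up an octave) is F♭.
From D♭ to F♭: 15 semitones over a tenth = minor.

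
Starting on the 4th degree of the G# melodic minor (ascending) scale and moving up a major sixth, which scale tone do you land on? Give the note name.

The scale is G# A# B C# D# E# F##.
The 4th degree is C#; a major sixth above that is A# — scale degree 2.

A#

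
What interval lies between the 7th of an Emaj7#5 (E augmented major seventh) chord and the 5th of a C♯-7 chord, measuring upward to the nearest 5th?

The 7th of Emaj7#5 (E augmented major seventh) is D♯; the 5th of C♯-7 is G♯.
From D♯ to G♯ is 5 semitones, exactly the perfect fourth.

P4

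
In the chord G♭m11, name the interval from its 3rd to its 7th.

P5

G♭m11 (G♭ minor eleventh): G♭-B𝄫-D♭-F♭-A♭-C♭.
The 3rd is B𝄫 and the 7th is F♭.
Counting 5 letters and 7 half steps from B𝄫 gives a perfect fifth.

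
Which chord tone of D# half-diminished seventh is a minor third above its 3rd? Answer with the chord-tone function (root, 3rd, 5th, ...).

5th

Spelling the chord: D#, F#, A, C#.
The 3rd is F#. A minor third above F# is A.
A is the chord's 5th.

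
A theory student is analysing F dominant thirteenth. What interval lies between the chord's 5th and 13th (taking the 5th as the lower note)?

Spelling the chord: F, A, C, Eb, G, D.
That puts C below D.
From C to D is 14 semitones, exactly the major ninth.

M9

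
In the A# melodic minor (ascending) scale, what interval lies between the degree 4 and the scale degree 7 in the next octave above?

The scale runs A# B# C# D# E# F## G##.
The degree 4 is D# and the 7th scale degree (up an octave) is G##.
D# up to G## is 18 semitones, a half step wider than a perfect eleventh, so the interval is augmented.

augmented 11th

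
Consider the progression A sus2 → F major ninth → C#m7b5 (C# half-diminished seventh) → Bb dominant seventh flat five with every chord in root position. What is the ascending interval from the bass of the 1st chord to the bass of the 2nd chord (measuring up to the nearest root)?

minor sixth

The roots are A and F.
A up to F is 8 semitones, a half step narrower than a major sixth, so the interval is minor.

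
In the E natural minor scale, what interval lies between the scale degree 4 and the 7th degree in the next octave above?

perfect 11th

The scale runs E F# G A B C D.
The scale degree 4 is A and the scale degree 7 (up an octave) is D.
A up to D spans 11 letter names and 17 semitones — a perfect eleventh.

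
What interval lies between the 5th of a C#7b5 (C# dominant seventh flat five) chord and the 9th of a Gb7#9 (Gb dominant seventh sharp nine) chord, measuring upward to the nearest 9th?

major second

The 5th of C#7b5 (C# dominant seventh flat five) is G; the 9th of Gb7#9 (Gb dominant seventh sharp nine) is A.
Counting 2 letters and 2 half steps from G gives a major second.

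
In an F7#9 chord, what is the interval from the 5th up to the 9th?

augmented fifth

Spelling the chord: F A C Eb G#.
5th = C; 9th = G#.
5 letter names make it a fifth; at 8 semitones (a half step wider than perfect) the quality is augmented.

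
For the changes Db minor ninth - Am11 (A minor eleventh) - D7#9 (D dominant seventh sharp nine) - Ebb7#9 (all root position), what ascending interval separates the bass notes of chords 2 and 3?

perfect 4th

The roots are A and D.
A up to D spans 4 letter names and 5 semitones — a perfect fourth.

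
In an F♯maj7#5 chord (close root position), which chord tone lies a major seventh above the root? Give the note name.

E#

F♯+maj7 is spelled F♯, A♯, C𝄪, E♯.
The root is F♯. A major seventh above F♯ is E♯.
E♯ is the chord's 7th.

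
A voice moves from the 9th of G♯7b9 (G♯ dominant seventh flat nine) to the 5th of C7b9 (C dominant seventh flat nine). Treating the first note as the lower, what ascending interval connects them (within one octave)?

The 9th of G♯7b9 (G♯ dominant seventh flat nine) is A; the 5th of C7b9 (C dominant seventh flat nine) is G.
7 letter names make it a seventh; at 10 semitones (a half step narrower than major) the quality is minor.

minor seventh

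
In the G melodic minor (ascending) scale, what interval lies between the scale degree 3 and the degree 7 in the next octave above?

The scale runs G A Bb C D E F#.
So we need the interval from Bb up to F#.
12 letter names make it a twelfth; at 20 semitones (a half step wider than perfect) the quality is augmented.

augmented twelfth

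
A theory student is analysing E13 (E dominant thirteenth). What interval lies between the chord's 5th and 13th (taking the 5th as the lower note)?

The chord tones of E13 (E dominant thirteenth) are E–G♯–B–D–F♯–C♯.
5th = B; 13th = C♯.
From B to C♯ is 14 semitones, exactly the major ninth.

major 9th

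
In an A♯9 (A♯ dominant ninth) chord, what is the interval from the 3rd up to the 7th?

diminished 5th

A♯9 (A♯ dominant ninth) is spelled A♯-C𝄪-E♯-G♯-B♯.
That puts C𝄪 below G♯.
5 letter names make it a fifth; at 6 semitones (a half step narrower than perfect) the quality is diminished.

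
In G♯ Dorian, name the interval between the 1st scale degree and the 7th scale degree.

Spelling G♯ Dorian: G♯ A♯ B C♯ D♯ E♯ F♯.
The 1st scale degree is G♯ and the 7th scale degree is F♯.
From G♯ to F♯: 10 semitones over a seventh = minor.

minor seventh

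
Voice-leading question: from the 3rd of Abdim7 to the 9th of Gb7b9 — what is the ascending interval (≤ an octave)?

minor 6th

Abdim7 has Cb as its 3rd, and Gb7b9 has Abb as its 9th.
6 letter names make it a sixth; at 8 semitones (a half step narrower than major) the quality is minor.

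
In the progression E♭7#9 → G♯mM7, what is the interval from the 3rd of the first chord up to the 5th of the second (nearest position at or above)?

augmented 5th

The 3rd of E♭7#9 is G; the 5th of G♯mM7 is D♯.
5 letter names make it a fifth; at 8 semitones (a half step wider than perfect) the quality is augmented.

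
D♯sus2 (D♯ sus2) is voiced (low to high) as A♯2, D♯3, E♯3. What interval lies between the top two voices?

major second

Those voices are D♯3 and E♯3.
From D♯ to E♯ is 2 semitones, exactly the major second.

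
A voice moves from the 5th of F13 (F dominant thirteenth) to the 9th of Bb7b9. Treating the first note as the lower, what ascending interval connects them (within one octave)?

F13 (F dominant thirteenth) has C as its 5th, and Bb7b9 has Cb as its 9th.
C up to Cb is 11 semitones, a half step narrower than a perfect octave, so the interval is diminished.

diminished 8th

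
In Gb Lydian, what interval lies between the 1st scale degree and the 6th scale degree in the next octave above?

major thirteenth

The scale runs Gb Ab Bb C Db Eb F.
1st scale degree = Gb; 6th degree (up an octave) = Eb.
From Gb to Eb is 21 semitones, exactly the major thirteenth.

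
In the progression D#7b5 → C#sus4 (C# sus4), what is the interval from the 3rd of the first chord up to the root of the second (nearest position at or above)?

diminished fifth

D#7b5 has F## as its 3rd, and C#sus4 (C# sus4) has C# as its root.
F## up to C# is 6 semitones, a half step narrower than a perfect fifth, so the interval is diminished.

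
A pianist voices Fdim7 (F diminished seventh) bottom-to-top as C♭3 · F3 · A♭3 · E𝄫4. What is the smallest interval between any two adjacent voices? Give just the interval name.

Adjacent intervals: C♭3→F3 = augmented fourth; F3→A♭3 = minor third; A♭3→E𝄫4 = diminished fifth.
The smallest is F3 to A♭3, a minor third (3 semitones).

minor 3rd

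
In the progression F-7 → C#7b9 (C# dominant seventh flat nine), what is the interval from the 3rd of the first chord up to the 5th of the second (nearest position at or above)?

F-7 has Ab as its 3rd, and C#7b9 (C# dominant seventh flat nine) has G# as its 5th.
From Ab to G#: 12 semitones over a seventh = augmented.

augmented seventh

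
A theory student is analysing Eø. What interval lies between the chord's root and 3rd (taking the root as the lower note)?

minor third

Eø7: E G B♭ D.
The root is E and the 3rd is G.
E up to G is 3 semitones, a half step narrower than a major third, so the interval is minor.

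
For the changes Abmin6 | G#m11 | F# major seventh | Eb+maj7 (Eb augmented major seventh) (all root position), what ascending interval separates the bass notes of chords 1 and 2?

augmented 7th

The roots are Ab and G#.
7 letter names make it a seventh; at 12 semitones (a half step wider than major) the quality is augmented.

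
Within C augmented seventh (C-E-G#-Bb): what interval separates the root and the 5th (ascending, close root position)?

Root = C; 5th = G#.
C up to G# is 8 semitones, a half step wider than a perfect fifth, so the interval is augmented.

augmented fifth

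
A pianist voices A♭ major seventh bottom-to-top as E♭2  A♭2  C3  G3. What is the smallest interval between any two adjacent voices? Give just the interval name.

major third

Adjacent intervals: E♭2→A♭2 = perfect fourth; A♭2→C3 = major third; C3→G3 = perfect fifth.
The smallest is A♭2 to C3, a major third (4 semitones).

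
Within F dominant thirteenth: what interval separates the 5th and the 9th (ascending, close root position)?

perfect 5th

F13: F, A, C, E♭, G, D.
5th = C; 9th = G.
From C to G is 7 semitones, exactly the perfect fifth.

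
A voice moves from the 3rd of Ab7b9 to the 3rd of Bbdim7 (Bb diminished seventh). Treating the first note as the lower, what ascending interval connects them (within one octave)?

minor second

Ab7b9 has C as its 3rd, and Bbdim7 (Bb diminished seventh) has Db as its 3rd.
2 letter names make it a second; at 1 semitone (a half step narrower than major) the quality is minor.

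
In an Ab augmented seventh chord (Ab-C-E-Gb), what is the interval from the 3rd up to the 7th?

The 3rd is C and the 7th is Gb.
From C to Gb: 6 semitones over a fifth = diminished.
That tritone between 3rd and 7th is what gives the dominant seventh its pull toward resolution.

diminished fifth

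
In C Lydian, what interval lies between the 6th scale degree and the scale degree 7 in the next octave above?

major ninth

The scale runs C D E F# G A B.
6th scale degree = A; scale degree 7 (up an octave) = B.
Counting 9 letters and 14 half steps from A gives a major ninth.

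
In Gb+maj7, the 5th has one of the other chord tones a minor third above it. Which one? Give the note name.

F

Gb augmented major seventh is spelled Gb–Bb–D–F.
The 5th is D. A minor third above D is F.
F is the chord's 7th.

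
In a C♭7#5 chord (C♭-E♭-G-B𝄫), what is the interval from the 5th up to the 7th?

diminished 3rd

That puts G below B𝄫.
G up to B𝄫 is 2 semitones, a whole step narrower than a major third, so the interval is diminished.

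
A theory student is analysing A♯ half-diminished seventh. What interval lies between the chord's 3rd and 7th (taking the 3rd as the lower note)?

perfect fifth

A♯m7b5: A♯–C♯–E–G♯.
3rd = C♯; 7th = G♯.
Counting 5 letters and 7 half steps from C♯ gives a perfect fifth.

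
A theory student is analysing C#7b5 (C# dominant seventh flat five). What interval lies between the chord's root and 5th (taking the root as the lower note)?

diminished 5th

C#7b5 is spelled C#-E#-G-B.
That puts C# below G.
5 letter names make it a fifth; at 6 semitones (a half step narrower than perfect) the quality is diminished.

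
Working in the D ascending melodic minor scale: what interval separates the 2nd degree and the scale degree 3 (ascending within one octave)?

minor 2nd

D melodic minor: D E F G A B C♯.
So we need the interval from E up to F.
2 letter names make it a second; at 1 semitone (a half step narrower than major) the quality is minor.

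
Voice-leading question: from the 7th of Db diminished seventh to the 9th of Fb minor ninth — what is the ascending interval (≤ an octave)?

Db diminished seventh has Cbb as its 7th, and Fb minor ninth has Gb as its 9th.
5 letter names make it a fifth; at 8 semitones (a half step wider than perfect) the quality is augmented.

augmented fifth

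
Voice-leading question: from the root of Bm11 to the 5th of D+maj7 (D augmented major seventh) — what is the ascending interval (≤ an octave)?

major 7th

The root of Bm11 is B; the 5th of D+maj7 (D augmented major seventh) is A#.
Counting 7 letters and 11 half steps from B gives a major seventh.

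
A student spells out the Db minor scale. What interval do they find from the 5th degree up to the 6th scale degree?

The scale runs Db Eb Fb Gb Ab Bbb Cb.
That puts Ab below Bbb.
From Ab to Bbb: 1 semitone over a second = minor.

minor second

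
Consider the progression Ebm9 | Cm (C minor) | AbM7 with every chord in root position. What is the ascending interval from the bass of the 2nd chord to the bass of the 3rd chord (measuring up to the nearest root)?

The roots are C and Ab.
From C to Ab: 8 semitones over a sixth = minor.

minor sixth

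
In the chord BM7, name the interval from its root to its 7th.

BM7 (B major seventh): B-D♯-F♯-A♯.
Root = B; 7th = A♯.
From B to A♯ is 11 semitones, exactly the major seventh.

M7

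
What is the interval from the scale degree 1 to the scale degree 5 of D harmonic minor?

Spelling D harmonic minor: D E F G A Bb C#.
Scale degree 1 = D; 5th degree = A.
Counting 5 letters and 7 half steps from D gives a perfect fifth.

perfect 5th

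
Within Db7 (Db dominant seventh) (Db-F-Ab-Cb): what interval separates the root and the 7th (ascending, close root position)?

minor seventh

So we need the interval from Db up to Cb.
7 letter names make it a seventh; at 10 semitones (a half step narrower than major) the quality is minor.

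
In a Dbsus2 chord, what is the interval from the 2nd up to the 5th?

Db sus2 is spelled Db Eb Ab.
The 2nd is Eb and the 5th is Ab.
Eb up to Ab spans 4 letter names and 5 semitones — a perfect fourth.

perfect fourth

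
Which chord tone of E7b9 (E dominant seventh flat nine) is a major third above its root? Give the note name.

G#

The chord tones of E7b9 (E dominant seventh flat nine) are E, G#, B, D, F.
The root is E. A major third above E is G#.
G# is the chord's 3rd.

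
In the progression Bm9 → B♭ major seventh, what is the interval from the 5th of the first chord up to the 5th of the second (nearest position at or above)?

diminished octave

The 5th of Bm9 is F♯; the 5th of B♭ major seventh is F.
From F♯ to F: 11 semitones over an octave = diminished.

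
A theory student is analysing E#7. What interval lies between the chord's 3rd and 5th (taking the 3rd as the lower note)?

The chord tones of E#7 are E#, G##, B#, D#.
So we need the interval from G## up to B#.
G## up to B# is 3 semitones, a half step narrower than a major third, so the interval is minor.

minor 3rd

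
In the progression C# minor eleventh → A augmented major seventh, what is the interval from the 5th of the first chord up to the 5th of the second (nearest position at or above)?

C# minor eleventh has G# as its 5th, and A augmented major seventh has E# as its 5th.
From G# to E# is 9 semitones, exactly the major sixth.

M6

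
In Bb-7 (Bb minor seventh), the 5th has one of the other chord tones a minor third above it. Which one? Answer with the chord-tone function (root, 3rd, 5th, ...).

Bbm7: Bb, Db, F, Ab.
The 5th is F. A minor third above F is Ab.
Ab is the chord's 7th.

7th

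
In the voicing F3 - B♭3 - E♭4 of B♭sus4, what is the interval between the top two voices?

perfect fourth

Those voices are B♭3 and E♭4.
From B♭ to E♭ is 5 semitones, exactly the perfect fourth.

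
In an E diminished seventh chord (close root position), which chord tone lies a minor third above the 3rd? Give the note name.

The chord tones of E°7 are E–G–B♭–D♭.
The 3rd is G. A minor third above G is B♭.
B♭ is the chord's 5th.

Bb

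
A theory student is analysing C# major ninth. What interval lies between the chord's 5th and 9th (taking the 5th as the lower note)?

C#maj9 is spelled C#–E#–G#–B#–D#.
That puts G# below D#.
From G# to D# is 7 semitones, exactly the perfect fifth.

perfect fifth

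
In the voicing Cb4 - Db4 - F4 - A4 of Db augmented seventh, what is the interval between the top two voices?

Those voices are F4 and A4.
F up to A spans 3 letter names and 4 semitones — a major third.

M3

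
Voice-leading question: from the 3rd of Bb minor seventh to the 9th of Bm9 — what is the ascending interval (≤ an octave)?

The 3rd of Bb minor seventh is Db; the 9th of Bm9 is C#.
From Db to C#: 12 semitones over a seventh = augmented.

A7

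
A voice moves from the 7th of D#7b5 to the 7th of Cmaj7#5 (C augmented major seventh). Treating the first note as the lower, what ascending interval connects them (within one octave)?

D#7b5 has C# as its 7th, and Cmaj7#5 (C augmented major seventh) has B as its 7th.
C# up to B is 10 semitones, a half step narrower than a major seventh, so the interval is minor.

m7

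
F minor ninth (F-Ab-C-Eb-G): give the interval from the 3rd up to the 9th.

major seventh

The 3rd is Ab and the 9th is G.
From Ab to G is 11 semitones, exactly the major seventh.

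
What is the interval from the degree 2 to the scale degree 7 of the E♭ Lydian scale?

The scale runs E♭ F G A B♭ C D.
So we need the interval from F up to D.
F up to D spans 6 letter names and 9 semitones — a major sixth.

major 6th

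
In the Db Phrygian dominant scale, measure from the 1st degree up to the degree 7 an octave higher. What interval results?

m14

The scale runs Db Ebb F Gb Ab Bbb Cb.
So we need the interval from Db up to Cb.
14 letter names make it a fourteenth; at 22 semitones (a half step narrower than major) the quality is minor.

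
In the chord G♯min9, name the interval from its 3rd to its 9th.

G♯min9: G♯, B, D♯, F♯, A♯.
The 3rd is B and the 9th is A♯.
From B to A♯ is 11 semitones, exactly the major seventh.

major 7th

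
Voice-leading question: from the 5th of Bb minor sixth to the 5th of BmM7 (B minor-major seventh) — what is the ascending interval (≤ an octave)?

Bb minor sixth has F as its 5th, and BmM7 (B minor-major seventh) has F# as its 5th.
From F to F#: 1 semitone over a unison = augmented.

augmented 1st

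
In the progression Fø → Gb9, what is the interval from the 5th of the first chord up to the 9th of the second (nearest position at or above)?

The 5th of Fø is Cb; the 9th of Gb9 is Ab.
From Cb to Ab is 9 semitones, exactly the major sixth.

major sixth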